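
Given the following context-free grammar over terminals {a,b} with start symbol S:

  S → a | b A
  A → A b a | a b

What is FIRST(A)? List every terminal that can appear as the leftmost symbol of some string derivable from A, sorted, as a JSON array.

Compute FIRST by fixpoint:
iter 1:
  A via A→a b: +{a}
  S via S→a: +{a}
  S via S→b A: +{b}
  FIRST(S)={a,b}  FIRST(A)={a}
iter 2: done
  FIRST(S)={a,b}  FIRST(A)={a}

FIRST(A) = ["a"]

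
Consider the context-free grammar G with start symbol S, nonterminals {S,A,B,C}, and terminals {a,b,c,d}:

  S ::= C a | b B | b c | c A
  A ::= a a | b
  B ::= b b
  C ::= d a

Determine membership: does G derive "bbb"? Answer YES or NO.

CNF form of G:
  S -> C T0 | T1 B | T1 T3 | T3 A
  A -> T0 T0 | b
  B -> T1 T1
  C -> T2 T0
  T0 -> a
  T1 -> b
  T2 -> d
  T3 -> c

CYK table (by increasing span):
  cell(0,0) b: {A,T1}  orig:{A}
  cell(1,1) b: {A,T1}  orig:{A}
  cell(2,2) b: {A,T1}  orig:{A}
  cell(0,1) bb: {B}
  cell(1,2) bb: {B}
  cell(0,2) bbb: {S}

S ∈ T[0,2] ⇒ YES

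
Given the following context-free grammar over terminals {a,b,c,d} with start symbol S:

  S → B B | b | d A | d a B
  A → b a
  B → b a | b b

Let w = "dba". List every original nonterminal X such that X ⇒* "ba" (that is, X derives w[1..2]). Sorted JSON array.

Convert to CNF:
  S -> B B | T2 A | T2 X3 | b
  A -> T0 T1
  B -> T0 T0 | T0 T1
  T0 -> b
  T1 -> a
  T2 -> d
  X3 -> T1 B

CYK table (by increasing span) — only the sub-triangle for w[1..2]:
  T[1,1] 'b' = {S,T0}  orig:{S}
  T[2,2] 'a' = {T1}  orig:{}
  T[1,2] 'ba' = {A,B}

Original NTs in T[1,2] deriving "ba": ["A", "B"]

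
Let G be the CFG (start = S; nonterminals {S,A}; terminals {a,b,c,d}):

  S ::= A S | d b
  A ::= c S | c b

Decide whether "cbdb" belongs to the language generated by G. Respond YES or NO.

CNF form of G:
  S -> A S | T2 T1
  A -> T0 S | T0 T1
  T0 -> c
  T1 -> b
  T2 -> d

CYK fill:
  cell(0,0) c: {T0}  orig:{}
  cell(1,1) b: {T1}  orig:{}
  cell(2,2) d: {T2}  orig:{}
  cell(3,3) b: {T1}  orig:{}
  cell(0,1) cb: {A}
  cell(1,2) bd: ∅
  cell(2,3) db: {S}
  cell(0,2) cbd: ∅
  cell(1,3) bdb: ∅
  cell(0,3) cbdb: {S}

S ∈ T[0,3] ⇒ YES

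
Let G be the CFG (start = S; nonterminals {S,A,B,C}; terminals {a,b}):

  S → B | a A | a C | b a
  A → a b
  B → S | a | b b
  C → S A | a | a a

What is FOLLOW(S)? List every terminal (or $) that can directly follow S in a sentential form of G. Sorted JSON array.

FIRST iteration:
round 1:
  A via A→a b: +{a}
  B via B→a: +{a}
  B via B→b b: +{b}
  C via C→a: +{a}
  S via S→B: +{a,b}
  FIRST(S)={a,b}  FIRST(A)={a}  FIRST(B)={a,b}  FIRST(C)={a}
round 2:
  C via C→S A: +{b}
  FIRST(S)={a,b}  FIRST(A)={a}  FIRST(B)={a,b}  FIRST(C)={a,b}
round 3: (stable)
  FIRST(S)={a,b}  FIRST(A)={a}  FIRST(B)={a,b}  FIRST(C)={a,b}

FOLLOW sets:
seed FOLLOW(S) with $
round 1:
  C→S A: FOLLOW(S) ⊇ FIRST(A) = {a}; new: +{a}
  S→B: FOLLOW(B) ⊇ FOLLOW(S) ⊇ {$,a}; new: +{$,a}
  S→a A: FOLLOW(A) ⊇ FOLLOW(S) ⊇ {$,a}; new: +{$,a}
  S→a C: FOLLOW(C) ⊇ FOLLOW(S) ⊇ {$,a}; new: +{$,a}
  FOLLOW[S]={$,a}  FOLLOW[A]={$,a}  FOLLOW[B]={$,a}  FOLLOW[C]={$,a}
round 2: (no change)
  FOLLOW[S]={$,a}  FOLLOW[A]={$,a}  FOLLOW[B]={$,a}  FOLLOW[C]={$,a}

FOLLOW(S) = ["$", "a"]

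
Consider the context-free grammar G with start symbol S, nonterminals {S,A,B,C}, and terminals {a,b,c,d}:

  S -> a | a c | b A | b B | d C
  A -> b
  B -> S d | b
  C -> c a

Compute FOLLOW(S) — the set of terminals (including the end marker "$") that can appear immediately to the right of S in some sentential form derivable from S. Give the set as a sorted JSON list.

FIRST sets, iterate to fixpoint:
iter 1:
  A via A→b: +{b}
  B via B→b: +{b}
  C via C→c a: +{c}
  S via S→a: +{a}
  S via S→b A: +{b}
  S via S→d C: +{d}
  FIRST[S]={a,b,d}  FIRST[A]={b}  FIRST[B]={b}  FIRST[C]={c}
iter 2:
  B via B→S d: +{a,d}
  FIRST[S]={a,b,d}  FIRST[A]={b}  FIRST[B]={a,b,d}  FIRST[C]={c}
iter 3: done
  FIRST[S]={a,b,d}  FIRST[A]={b}  FIRST[B]={a,b,d}  FIRST[C]={c}

FOLLOW iteration:
FOLLOW(S) := {$}
pass 1:
  B→S d: FOLLOW(S) ⊇ FIRST(d) = {d}; new: +{d}
  S→b A: FOLLOW(A) ⊇ FOLLOW(S) ⊇ {$,d}; new: +{$,d}
  S→b B: FOLLOW(B) ⊇ FOLLOW(S) ⊇ {$,d}; new: +{$,d}
  S→d C: FOLLOW(C) ⊇ FOLLOW(S) ⊇ {$,d}; new: +{$,d}
  S: {$,d}  A: {$,d}  B: {$,d}  C: {$,d}
pass 2: (stable)
  S: {$,d}  A: {$,d}  B: {$,d}  C: {$,d}

FOLLOW(S) = ["$", "d"]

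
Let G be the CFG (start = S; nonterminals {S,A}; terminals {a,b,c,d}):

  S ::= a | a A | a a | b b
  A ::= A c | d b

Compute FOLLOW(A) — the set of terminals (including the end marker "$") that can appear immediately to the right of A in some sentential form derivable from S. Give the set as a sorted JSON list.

FIRST iteration:
pass 1:
  A via A→d b: +{d}
  S via S→a: +{a}
  S via S→b b: +{b}
  FIRST(S)={a,b}  FIRST(A)={d}
pass 2: (no change)
  FIRST(S)={a,b}  FIRST(A)={d}

Compute FOLLOW by fixpoint:
FOLLOW(S) := {$}
[1]
  A→A c: FOLLOW(A) ⊇ FIRST(c) = {c}; new: +{c}
  S→a A: FOLLOW(A) ⊇ FOLLOW(S) ⊇ {$}; new: +{$}
  S: {$}  A: {$,c}
[2] (no change)
  S: {$}  A: {$,c}

FOLLOW(A) = ["$", "c"]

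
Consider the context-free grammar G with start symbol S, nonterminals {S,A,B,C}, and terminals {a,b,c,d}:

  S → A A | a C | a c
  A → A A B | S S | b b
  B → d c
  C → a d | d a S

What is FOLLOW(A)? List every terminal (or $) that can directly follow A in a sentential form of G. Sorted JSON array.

FIRST sets, iterate to fixpoint:
[1]
  A via A→b b: +{b}
  B via B→d c: +{d}
  C via C→a d: +{a}
  C via C→d a S: +{d}
  S via S→A A: +{b}
  S via S→a C: +{a}
  FIRST(S)={a,b}  FIRST(A)={b}  FIRST(B)={d}  FIRST(C)={a,d}
[2]
  A via A→S S: +{a}
  FIRST(S)={a,b}  FIRST(A)={a,b}  FIRST(B)={d}  FIRST(C)={a,d}
[3] (no change)
  FIRST(S)={a,b}  FIRST(A)={a,b}  FIRST(B)={d}  FIRST(C)={a,d}

FOLLOW sets:
seed FOLLOW(S) with $
[1]
  A→A A B: FOLLOW(A) ⊇ FIRST(A) = {a,b}; new: +{a,b}
  A→A A B: FOLLOW(A) ⊇ FIRST(B) = {d}; new: +{d}
  A→A A B: FOLLOW(B) ⊇ FOLLOW(A) ⊇ {a,b,d}; new: +{a,b,d}
  A→S S: FOLLOW(S) ⊇ FIRST(S) = {a,b}; new: +{a,b}
  A→S S: FOLLOW(S) ⊇ FOLLOW(A) ⊇ {a,b,d}; new: +{d}
  S→A A: FOLLOW(A) ⊇ FOLLOW(S) ⊇ {$,a,b,d}; new: +{$}
  S→a C: FOLLOW(C) ⊇ FOLLOW(S) ⊇ {$,a,b,d}; new: +{$,a,b,d}
  FOLLOW(S)={$,a,b,d}  FOLLOW(A)={$,a,b,d}  FOLLOW(B)={a,b,d}  FOLLOW(C)={$,a,b,d}
[2]
  A→A A B: FOLLOW(B) ⊇ FOLLOW(A) ⊇ {$,a,b,d}; new: +{$}
  FOLLOW(S)={$,a,b,d}  FOLLOW(A)={$,a,b,d}  FOLLOW(B)={$,a,b,d}  FOLLOW(C)={$,a,b,d}
[3] — fixpoint
  FOLLOW(S)={$,a,b,d}  FOLLOW(A)={$,a,b,d}  FOLLOW(B)={$,a,b,d}  FOLLOW(C)={$,a,b,d}

FOLLOW(A) = ["$", "a", "b", "d"]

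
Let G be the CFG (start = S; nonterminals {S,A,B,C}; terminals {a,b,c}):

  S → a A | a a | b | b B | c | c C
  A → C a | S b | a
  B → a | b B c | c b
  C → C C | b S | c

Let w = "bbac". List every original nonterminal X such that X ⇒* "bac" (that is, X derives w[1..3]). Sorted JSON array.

CNF form of G:
  S -> T0 A | T0 T0 | T1 B | T2 C | b | c
  A -> C T0 | S T1 | a
  B -> T1 X3 | T2 T1 | a
  C -> C C | T1 S | c
  T0 -> a
  T1 -> b
  T2 -> c
  X3 -> B T2

Fill CYK table bottom-up (cells [i..j] with 1 ≤ i ≤ j ≤ 3 only):
  cell(1,1) b: {S,T1}  orig:{S}
  cell(2,2) a: {A,B,T0}  orig:{A,B}
  cell(3,3) c: {C,S,T2}  orig:{C,S}
  cell(1,2) ba: {S}
  cell(2,3) ac: {X3}  orig:{}
  cell(1,3) bac: {B}

Original NTs in T[1,3] deriving "bac": ["B"]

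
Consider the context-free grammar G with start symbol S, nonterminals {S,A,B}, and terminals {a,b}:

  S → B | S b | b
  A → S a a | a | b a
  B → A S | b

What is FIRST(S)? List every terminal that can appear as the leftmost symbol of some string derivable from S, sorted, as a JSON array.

Compute FIRST by fixpoint:
iter 1:
  A via A→a: +{a}
  A via A→b a: +{b}
  B via B→A S: +{a,b}
  S via S→B: +{a,b}
  S: {a,b}  A: {a,b}  B: {a,b}
iter 2: done
  S: {a,b}  A: {a,b}  B: {a,b}

FIRST(S) = ["a", "b"]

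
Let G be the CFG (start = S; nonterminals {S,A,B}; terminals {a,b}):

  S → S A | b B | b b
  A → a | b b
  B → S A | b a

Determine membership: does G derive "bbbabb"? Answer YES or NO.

Convert to CNF:
  S -> S A | T0 B | T0 T0
  A -> T0 T0 | a
  B -> S A | T0 T1
  T0 -> b
  T1 -> a

Fill CYK table bottom-up:
  [0..0]={T0}  "b"  orig:{}
  [1..1]={T0}  "b"  orig:{}
  [2..2]={T0}  "b"  orig:{}
  [3..3]={A,T1}  "a"  orig:{A}
  [4..4]={T0}  "b"  orig:{}
  [5..5]={T0}  "b"  orig:{}
  [0..1]={A,S}  "bb"
  [1..2]={A,S}  "bb"
  [2..3]={B}  "ba"
  [3..4]=∅  "ab"
  [4..5]={A,S}  "bb"
  [0..2]=∅  "bbb"
  [1..3]={B,S}  "bba"
  [2..4]=∅  "bab"
  [3..5]=∅  "abb"
  [0..3]={S}  "bbba"
  [1..4]=∅  "bbab"
  [2..5]=∅  "babb"
  [0..4]=∅  "bbbab"
  [1..5]={B,S}  "bbabb"
  [0..5]={B,S}  "bbbabb"

S ∈ T[0,5] ⇒ YES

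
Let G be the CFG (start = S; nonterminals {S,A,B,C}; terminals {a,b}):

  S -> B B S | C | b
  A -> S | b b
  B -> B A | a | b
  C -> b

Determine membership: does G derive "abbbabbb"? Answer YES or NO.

CNF form of G:
  S -> B X2 | b
  A -> B X1 | T0 T0 | b
  B -> B A | a | b
  C -> b
  T0 -> b
  X1 -> B S
  X2 -> B S

Fill CYK table bottom-up:
  [0..0]={B}  "a"
  [1..1]={A,B,C,S,T0}  "b"  orig:{A,B,C,S}
  [2..2]={A,B,C,S,T0}  "b"  orig:{A,B,C,S}
  [3..3]={A,B,C,S,T0}  "b"  orig:{A,B,C,S}
  [4..4]={B}  "a"
  [5..5]={A,B,C,S,T0}  "b"  orig:{A,B,C,S}
  [6..6]={A,B,C,S,T0}  "b"  orig:{A,B,C,S}
  [7..7]={A,B,C,S,T0}  "b"  orig:{A,B,C,S}
  [0..1]={B,X1,X2}  "ab"  orig:{B}
  [1..2]={A,B,X1,X2}  "bb"  orig:{A,B}
  [2..3]={A,B,X1,X2}  "bb"  orig:{A,B}
  [3..4]=∅  "ba"
  [4..5]={B,X1,X2}  "ab"  orig:{B}
  [5..6]={A,B,X1,X2}  "bb"  orig:{A,B}
  [6..7]={A,B,X1,X2}  "bb"  orig:{A,B}
  [0..2]={A,B,S,X1,X2}  "abb"  orig:{A,B,S}
  [1..3]={A,B,S,X1,X2}  "bbb"  orig:{A,B,S}
  [2..4]=∅  "bba"
  [3..5]={A,S}  "bab"
  [4..6]={A,B,S,X1,X2}  "abb"  orig:{A,B,S}
  [5..7]={A,B,S,X1,X2}  "bbb"  orig:{A,B,S}
  [0..3]={A,B,S,X1,X2}  "abbb"  orig:{A,B,S}
  [1..4]=∅  "bbba"
  [2..5]={A,B,S,X1,X2}  "bbab"  orig:{A,B,S}
  [3..6]={A,B,S,X1,X2}  "babb"  orig:{A,B,S}
  [4..7]={A,B,S,X1,X2}  "abbb"  orig:{A,B,S}
  [0..4]=∅  "abbba"
  [1..5]={A,B,S,X1,X2}  "bbbab"  orig:{A,B,S}
  [2..6]={A,B,S,X1,X2}  "bbabb"  orig:{A,B,S}
  [3..7]={A,B,S,X1,X2}  "babbb"  orig:{A,B,S}
  [0..5]={A,B,S,X1,X2}  "abbbab"  orig:{A,B,S}
  [1..6]={A,B,S,X1,X2}  "bbbabb"  orig:{A,B,S}
  [2..7]={A,B,S,X1,X2}  "bbabbb"  orig:{A,B,S}
  [0..6]={A,B,S,X1,X2}  "abbbabb"  orig:{A,B,S}
  [1..7]={A,B,S,X1,X2}  "bbbabbb"  orig:{A,B,S}
  [0..7]={A,B,S,X1,X2}  "abbbabbb"  orig:{A,B,S}

S ∈ T[0,7] ⇒ YES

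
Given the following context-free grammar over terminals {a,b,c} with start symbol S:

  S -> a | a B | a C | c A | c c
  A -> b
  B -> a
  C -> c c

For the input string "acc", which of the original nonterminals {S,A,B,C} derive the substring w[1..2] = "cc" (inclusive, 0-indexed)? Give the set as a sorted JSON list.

Convert to CNF:
  S -> T0 A | T0 T0 | T1 B | T1 C | a
  A -> b
  B -> a
  C -> T0 T0
  T0 -> c
  T1 -> a

CYK table (by increasing span) (cells [i..j] with 1 ≤ i ≤ j ≤ 2 only):
  [1..1]={T0}  "c"  orig:{}
  [2..2]={T0}  "c"  orig:{}
  [1..2]={C,S}  "cc"

Original NTs in T[1,2] deriving "cc": ["C", "S"]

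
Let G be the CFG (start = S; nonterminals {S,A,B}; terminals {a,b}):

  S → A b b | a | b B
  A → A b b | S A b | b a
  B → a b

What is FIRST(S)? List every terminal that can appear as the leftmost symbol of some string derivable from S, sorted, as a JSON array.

Compute FIRST by fixpoint:
iter 1:
  A via A→b a: +{b}
  B via B→a b: +{a}
  S via S→A b b: +{b}
  S via S→a: +{a}
  FIRST(S)={a,b}  FIRST(A)={b}  FIRST(B)={a}
iter 2:
  A via A→S A b: +{a}
  FIRST(S)={a,b}  FIRST(A)={a,b}  FIRST(B)={a}
iter 3: (no change)
  FIRST(S)={a,b}  FIRST(A)={a,b}  FIRST(B)={a}

FIRST(S) = ["a", "b"]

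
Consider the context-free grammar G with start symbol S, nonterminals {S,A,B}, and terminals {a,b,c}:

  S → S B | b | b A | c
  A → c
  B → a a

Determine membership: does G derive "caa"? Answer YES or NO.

CNF form of G:
  S -> S B | T1 A | b | c
  A -> c
  B -> T0 T0
  T0 -> a
  T1 -> b

CYK fill:
  cell(0,0) c: {A,S}
  cell(1,1) a: {T0}  orig:{}
  cell(2,2) a: {T0}  orig:{}
  cell(0,1) ca: ∅
  cell(1,2) aa: {B}
  cell(0,2) caa: {S}

S ∈ T[0,2] ⇒ YES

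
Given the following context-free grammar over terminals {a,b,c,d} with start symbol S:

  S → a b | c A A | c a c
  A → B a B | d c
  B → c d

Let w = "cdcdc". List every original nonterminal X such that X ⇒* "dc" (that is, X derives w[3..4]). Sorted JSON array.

Convert to CNF:
  S -> T0 T3 | T2 X5 | T2 X6
  A -> B X4 | T1 T2
  B -> T2 T1
  T0 -> a
  T1 -> d
  T2 -> c
  T3 -> b
  X4 -> T0 B
  X5 -> A A
  X6 -> T0 T2

CYK fill — only the sub-triangle for w[3..4]:
  cell(3,3) d: {T1}  orig:{}
  cell(4,4) c: {T2}  orig:{}
  cell(3,4) dc: {A}

Original NTs in T[3,4] deriving "dc": ["A"]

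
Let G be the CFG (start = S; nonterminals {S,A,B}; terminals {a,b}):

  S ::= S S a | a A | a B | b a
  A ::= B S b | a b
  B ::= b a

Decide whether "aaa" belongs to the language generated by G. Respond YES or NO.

CNF form of G:
  S -> S X3 | T0 T1 | T1 A | T1 B
  A -> B X2 | T1 T0
  B -> T0 T1
  T0 -> b
  T1 -> a
  X2 -> S T0
  X3 -> S T1

CYK table (by increasing span):
  [0..0]={T1}  "a"  orig:{}
  [1..1]={T1}  "a"  orig:{}
  [2..2]={T1}  "a"  orig:{}
  [0..1]=∅  "aa"
  [1..2]=∅  "aa"
  [0..2]=∅  "aaa"

S ∉ T[0,2] ⇒ NO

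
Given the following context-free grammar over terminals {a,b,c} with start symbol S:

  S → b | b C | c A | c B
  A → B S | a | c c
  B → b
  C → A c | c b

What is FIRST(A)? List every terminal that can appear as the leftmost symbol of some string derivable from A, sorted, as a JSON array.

FIRST sets, iterate to fixpoint:
iter 1:
  A via A→a: +{a}
  A via A→c c: +{c}
  B via B→b: +{b}
  C via C→A c: +{a,c}
  S via S→b: +{b}
  S via S→c A: +{c}
  FIRST[S]={b,c}  FIRST[A]={a,c}  FIRST[B]={b}  FIRST[C]={a,c}
iter 2:
  A via A→B S: +{b}
  C via C→A c: +{b}
  FIRST[S]={b,c}  FIRST[A]={a,b,c}  FIRST[B]={b}  FIRST[C]={a,b,c}
iter 3: — fixpoint
  FIRST[S]={b,c}  FIRST[A]={a,b,c}  FIRST[B]={b}  FIRST[C]={a,b,c}

FIRST(A) = ["a", "b", "c"]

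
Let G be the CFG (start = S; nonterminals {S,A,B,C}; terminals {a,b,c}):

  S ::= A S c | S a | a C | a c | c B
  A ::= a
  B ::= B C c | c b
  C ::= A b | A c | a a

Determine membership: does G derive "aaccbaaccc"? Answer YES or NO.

CNF form of G:
  S -> A X4 | S T2 | T0 B | T2 C | T2 T0
  A -> a
  B -> B X3 | T0 T1
  C -> A T0 | A T1 | T2 T2
  T0 -> c
  T1 -> b
  T2 -> a
  X3 -> C T0
  X4 -> S T0

Fill CYK table bottom-up:
  T[0,0] 'a' = {A,T2}  orig:{A}
  T[1,1] 'a' = {A,T2}  orig:{A}
  T[2,2] 'c' = {T0}  orig:{}
  T[3,3] 'c' = {T0}  orig:{}
  T[4,4] 'b' = {T1}  orig:{}
  T[5,5] 'a' = {A,T2}  orig:{A}
  T[6,6] 'a' = {A,T2}  orig:{A}
  T[7,7] 'c' = {T0}  orig:{}
  T[8,8] 'c' = {T0}  orig:{}
  T[9,9] 'c' = {T0}  orig:{}
  T[0,1] 'aa' = {C}
  T[1,2] 'ac' = {C,S}
  T[2,3] 'cc' = ∅
  T[3,4] 'cb' = {B}
  T[4,5] 'ba' = ∅
  T[5,6] 'aa' = {C}
  T[6,7] 'ac' = {C,S}
  T[7,8] 'cc' = ∅
  T[8,9] 'cc' = ∅
  T[0,2] 'aac' = {S,X3}  orig:{S}
  T[1,3] 'acc' = {X3,X4}  orig:{}
  T[2,4] 'ccb' = {S}
  T[3,5] 'cba' = ∅
  T[4,6] 'baa' = ∅
  T[5,7] 'aac' = {S,X3}  orig:{S}
  T[6,8] 'acc' = {X3,X4}  orig:{}
  T[7,9] 'ccc' = ∅
  T[0,3] 'aacc' = {S,X4}  orig:{S}
  T[1,4] 'accb' = ∅
  T[2,5] 'ccba' = {S}
  T[3,6] 'cbaa' = ∅
  T[4,7] 'baac' = ∅
  T[5,8] 'aacc' = {S,X4}  orig:{S}
  T[6,9] 'accc' = ∅
  T[0,4] 'aaccb' = ∅
  T[1,5] 'accba' = ∅
  T[2,6] 'ccbaa' = {S}
  T[3,7] 'cbaac' = {B}
  T[4,8] 'baacc' = ∅
  T[5,9] 'aaccc' = {X4}  orig:{}
  T[0,5] 'aaccba' = ∅
  T[1,6] 'accbaa' = ∅
  T[2,7] 'ccbaac' = {S,X4}  orig:{S}
  T[3,8] 'cbaacc' = ∅
  T[4,9] 'baaccc' = ∅
  T[0,6] 'aaccbaa' = ∅
  T[1,7] 'accbaac' = {S}
  T[2,8] 'ccbaacc' = {X4}  orig:{}
  T[3,9] 'cbaaccc' = ∅
  T[0,7] 'aaccbaac' = ∅
  T[1,8] 'accbaacc' = {S,X4}  orig:{S}
  T[2,9] 'ccbaaccc' = ∅
  T[0,8] 'aaccbaacc' = {S}
  T[1,9] 'accbaaccc' = {X4}  orig:{}
  T[0,9] 'aaccbaaccc' = {S,X4}  orig:{S}

S ∈ T[0,9] ⇒ YES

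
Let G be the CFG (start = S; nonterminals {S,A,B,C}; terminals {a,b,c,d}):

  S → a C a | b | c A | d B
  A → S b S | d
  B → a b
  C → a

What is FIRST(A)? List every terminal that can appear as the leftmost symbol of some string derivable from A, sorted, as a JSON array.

FIRST iteration:
pass 1:
  A via A→d: +{d}
  B via B→a b: +{a}
  C via C→a: +{a}
  S via S→a C a: +{a}
  S via S→b: +{b}
  S via S→c A: +{c}
  S via S→d B: +{d}
  FIRST[S]={a,b,c,d}  FIRST[A]={d}  FIRST[B]={a}  FIRST[C]={a}
pass 2:
  A via A→S b S: +{a,b,c}
  FIRST[S]={a,b,c,d}  FIRST[A]={a,b,c,d}  FIRST[B]={a}  FIRST[C]={a}
pass 3: (stable)
  FIRST[S]={a,b,c,d}  FIRST[A]={a,b,c,d}  FIRST[B]={a}  FIRST[C]={a}

FIRST(A) = ["a", "b", "c", "d"]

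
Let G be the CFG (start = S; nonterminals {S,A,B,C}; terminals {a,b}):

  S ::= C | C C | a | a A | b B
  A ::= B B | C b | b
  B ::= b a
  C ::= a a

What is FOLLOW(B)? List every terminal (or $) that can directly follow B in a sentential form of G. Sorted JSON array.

FIRST iteration:
round 1:
  A via A→b: +{b}
  B via B→b a: +{b}
  C via C→a a: +{a}
  S via S→C: +{a}
  S via S→b B: +{b}
  FIRST[S]={a,b}  FIRST[A]={b}  FIRST[B]={b}  FIRST[C]={a}
round 2:
  A via A→C b: +{a}
  FIRST[S]={a,b}  FIRST[A]={a,b}  FIRST[B]={b}  FIRST[C]={a}
round 3: done
  FIRST[S]={a,b}  FIRST[A]={a,b}  FIRST[B]={b}  FIRST[C]={a}

Compute FOLLOW by fixpoint:
FOLLOW(S) := {$}
round 1:
  A→B B: FOLLOW(B) ⊇ FIRST(B) = {b}; new: +{b}
  A→C b: FOLLOW(C) ⊇ FIRST(b) = {b}; new: +{b}
  S→C: FOLLOW(C) ⊇ FOLLOW(S) ⊇ {$}; new: +{$}
  S→C C: FOLLOW(C) ⊇ FIRST(C) = {a}; new: +{a}
  S→a A: FOLLOW(A) ⊇ FOLLOW(S) ⊇ {$}; new: +{$}
  S→b B: FOLLOW(B) ⊇ FOLLOW(S) ⊇ {$}; new: +{$}
  FOLLOW[S]={$}  FOLLOW[A]={$}  FOLLOW[B]={$,b}  FOLLOW[C]={$,a,b}
round 2: — fixpoint
  FOLLOW[S]={$}  FOLLOW[A]={$}  FOLLOW[B]={$,b}  FOLLOW[C]={$,a,b}

FOLLOW(B) = ["$", "b"]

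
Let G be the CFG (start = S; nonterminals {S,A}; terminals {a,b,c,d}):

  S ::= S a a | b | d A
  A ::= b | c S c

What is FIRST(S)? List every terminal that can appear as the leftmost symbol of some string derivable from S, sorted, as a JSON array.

FIRST iteration:
pass 1:
  A via A→b: +{b}
  A via A→c S c: +{c}
  S via S→b: +{b}
  S via S→d A: +{d}
  FIRST[S]={b,d}  FIRST[A]={b,c}
pass 2: (no change)
  FIRST[S]={b,d}  FIRST[A]={b,c}

FIRST(S) = ["b", "d"]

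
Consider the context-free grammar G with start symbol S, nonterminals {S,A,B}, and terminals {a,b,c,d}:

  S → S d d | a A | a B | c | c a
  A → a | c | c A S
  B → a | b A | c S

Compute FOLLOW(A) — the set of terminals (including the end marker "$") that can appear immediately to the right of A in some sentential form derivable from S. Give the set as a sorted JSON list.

FIRST iteration:
pass 1:
  A via A→a: +{a}
  A via A→c: +{c}
  B via B→a: +{a}
  B via B→b A: +{b}
  B via B→c S: +{c}
  S via S→a A: +{a}
  S via S→c: +{c}
  FIRST[S]={a,c}  FIRST[A]={a,c}  FIRST[B]={a,b,c}
pass 2: (stable)
  FIRST[S]={a,c}  FIRST[A]={a,c}  FIRST[B]={a,b,c}

FOLLOW sets:
FOLLOW(S) := {$}
iter 1:
  A→c A S: FOLLOW(A) ⊇ FIRST(S) = {a,c}; new: +{a,c}
  A→c A S: FOLLOW(S) ⊇ FOLLOW(A) ⊇ {a,c}; new: +{a,c}
  S→S d d: FOLLOW(S) ⊇ FIRST(d) = {d}; new: +{d}
  S→a A: FOLLOW(A) ⊇ FOLLOW(S) ⊇ {$,a,c,d}; new: +{$,d}
  S→a B: FOLLOW(B) ⊇ FOLLOW(S) ⊇ {$,a,c,d}; new: +{$,a,c,d}
  S: {$,a,c,d}  A: {$,a,c,d}  B: {$,a,c,d}
iter 2: done
  S: {$,a,c,d}  A: {$,a,c,d}  B: {$,a,c,d}

FOLLOW(A) = ["$", "a", "c", "d"]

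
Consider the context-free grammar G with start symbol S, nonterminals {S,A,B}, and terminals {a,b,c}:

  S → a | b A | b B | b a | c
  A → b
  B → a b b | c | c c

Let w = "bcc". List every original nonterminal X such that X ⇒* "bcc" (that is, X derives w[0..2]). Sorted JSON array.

Convert to CNF:
  S -> T1 A | T1 B | T1 T0 | a | c
  A -> b
  B -> T0 X3 | T2 T2 | c
  T0 -> a
  T1 -> b
  T2 -> c
  X3 -> T1 T1

CYK table (by increasing span), restricted to cells inside w[0..2]:
  [0..0]={A,T1}  "b"  orig:{A}
  [1..1]={B,S,T2}  "c"  orig:{B,S}
  [2..2]={B,S,T2}  "c"  orig:{B,S}
  [0..1]={S}  "bc"
  [1..2]={B}  "cc"
  [0..2]={S}  "bcc"

Original NTs in T[0,2] deriving "bcc": ["S"]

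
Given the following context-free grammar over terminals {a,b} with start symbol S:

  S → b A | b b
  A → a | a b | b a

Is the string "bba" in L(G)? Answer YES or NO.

CNF form of G:
  S -> T1 A | T1 T1
  A -> T0 T1 | T1 T0 | a
  T0 -> a
  T1 -> b

CYK fill:
  T[0,0] 'b' = {T1}  orig:{}
  T[1,1] 'b' = {T1}  orig:{}
  T[2,2] 'a' = {A,T0}  orig:{A}
  T[0,1] 'bb' = {S}
  T[1,2] 'ba' = {A,S}
  T[0,2] 'bba' = {S}

S ∈ T[0,2] ⇒ YES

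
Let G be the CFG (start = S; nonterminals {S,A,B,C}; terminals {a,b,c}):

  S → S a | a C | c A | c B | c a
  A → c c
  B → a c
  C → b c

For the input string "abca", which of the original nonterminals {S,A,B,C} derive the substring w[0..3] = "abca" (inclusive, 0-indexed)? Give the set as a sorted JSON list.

Convert to CNF:
  S -> S T1 | T0 A | T0 B | T0 T1 | T1 C
  A -> T0 T0
  B -> T1 T0
  C -> T2 T0
  T0 -> c
  T1 -> a
  T2 -> b

Fill CYK table bottom-up (cells [i..j] with 0 ≤ i ≤ j ≤ 3 only):
  [0..0]={T1}  "a"  orig:{}
  [1..1]={T2}  "b"  orig:{}
  [2..2]={T0}  "c"  orig:{}
  [3..3]={T1}  "a"  orig:{}
  [0..1]=∅  "ab"
  [1..2]={C}  "bc"
  [2..3]={S}  "ca"
  [0..2]={S}  "abc"
  [1..3]=∅  "bca"
  [0..3]={S}  "abca"

Original NTs in T[0,3] deriving "abca": ["S"]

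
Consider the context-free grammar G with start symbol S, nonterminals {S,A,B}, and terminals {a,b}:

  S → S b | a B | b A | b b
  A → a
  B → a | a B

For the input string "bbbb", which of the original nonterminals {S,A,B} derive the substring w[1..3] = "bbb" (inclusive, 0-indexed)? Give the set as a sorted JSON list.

CNF form of G:
  S -> S T1 | T0 B | T1 A | T1 T1
  A -> a
  B -> T0 B | a
  T0 -> a
  T1 -> b

CYK table (by increasing span), restricted to cells inside w[1..3]:
  cell(1,1) b: {T1}  orig:{}
  cell(2,2) b: {T1}  orig:{}
  cell(3,3) b: {T1}  orig:{}
  cell(1,2) bb: {S}
  cell(2,3) bb: {S}
  cell(1,3) bbb: {S}

Original NTs in T[1,3] deriving "bbb": ["S"]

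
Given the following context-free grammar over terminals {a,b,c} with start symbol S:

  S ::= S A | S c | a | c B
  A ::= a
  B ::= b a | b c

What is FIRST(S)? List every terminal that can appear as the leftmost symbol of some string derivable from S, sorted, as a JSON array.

Compute FIRST by fixpoint:
round 1:
  A via A→a: +{a}
  B via B→b a: +{b}
  S via S→a: +{a}
  S via S→c B: +{c}
  S: {a,c}  A: {a}  B: {b}
round 2: — fixpoint
  S: {a,c}  A: {a}  B: {b}

FIRST(S) = ["a", "c"]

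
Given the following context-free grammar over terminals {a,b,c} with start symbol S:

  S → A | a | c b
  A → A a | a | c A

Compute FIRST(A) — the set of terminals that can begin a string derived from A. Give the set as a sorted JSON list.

Compute FIRST by fixpoint:
[1]
  A via A→a: +{a}
  A via A→c A: +{c}
  S via S→A: +{a,c}
  FIRST(S)={a,c}  FIRST(A)={a,c}
[2] done
  FIRST(S)={a,c}  FIRST(A)={a,c}

FIRST(A) = ["a", "c"]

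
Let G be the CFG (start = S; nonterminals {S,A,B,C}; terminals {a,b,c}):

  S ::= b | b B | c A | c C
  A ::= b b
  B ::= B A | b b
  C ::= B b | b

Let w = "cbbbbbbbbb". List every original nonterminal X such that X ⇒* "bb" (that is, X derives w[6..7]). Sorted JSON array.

Convert to CNF:
  S -> T0 B | T1 A | T1 C | b
  A -> T0 T0
  B -> B A | T0 T0
  C -> B T0 | b
  T0 -> b
  T1 -> c

CYK table (by increasing span), restricted to cells inside w[6..7]:
  [6..6]={C,S,T0}  "b"  orig:{C,S}
  [7..7]={C,S,T0}  "b"  orig:{C,S}
  [6..7]={A,B}  "bb"

Original NTs in T[6,7] deriving "bb": ["A", "B"]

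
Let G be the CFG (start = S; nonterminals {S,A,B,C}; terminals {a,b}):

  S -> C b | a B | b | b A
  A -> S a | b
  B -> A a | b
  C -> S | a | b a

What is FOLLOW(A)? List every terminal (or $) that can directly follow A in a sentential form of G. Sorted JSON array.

Compute FIRST by fixpoint:
round 1:
  A via A→b: +{b}
  B via B→A a: +{b}
  C via C→a: +{a}
  C via C→b a: +{b}
  S via S→C b: +{a,b}
  FIRST[S]={a,b}  FIRST[A]={b}  FIRST[B]={b}  FIRST[C]={a,b}
round 2:
  A via A→S a: +{a}
  B via B→A a: +{a}
  FIRST[S]={a,b}  FIRST[A]={a,b}  FIRST[B]={a,b}  FIRST[C]={a,b}
round 3: (stable)
  FIRST[S]={a,b}  FIRST[A]={a,b}  FIRST[B]={a,b}  FIRST[C]={a,b}

Compute FOLLOW by fixpoint:
initialize: $ ∈ FOLLOW(S)
pass 1:
  A→S a: FOLLOW(S) ⊇ FIRST(a) = {a}; new: +{a}
  B→A a: FOLLOW(A) ⊇ FIRST(a) = {a}; new: +{a}
  S→C b: FOLLOW(C) ⊇ FIRST(b) = {b}; new: +{b}
  S→a B: FOLLOW(B) ⊇ FOLLOW(S) ⊇ {$,a}; new: +{$,a}
  S→b A: FOLLOW(A) ⊇ FOLLOW(S) ⊇ {$,a}; new: +{$}
  S: {$,a}  A: {$,a}  B: {$,a}  C: {b}
pass 2:
  C→S: FOLLOW(S) ⊇ FOLLOW(C) ⊇ {b}; new: +{b}
  S→a B: FOLLOW(B) ⊇ FOLLOW(S) ⊇ {$,a,b}; new: +{b}
  S→b A: FOLLOW(A) ⊇ FOLLOW(S) ⊇ {$,a,b}; new: +{b}
  S: {$,a,b}  A: {$,a,b}  B: {$,a,b}  C: {b}
pass 3: — fixpoint
  S: {$,a,b}  A: {$,a,b}  B: {$,a,b}  C: {b}

FOLLOW(A) = ["$", "a", "b"]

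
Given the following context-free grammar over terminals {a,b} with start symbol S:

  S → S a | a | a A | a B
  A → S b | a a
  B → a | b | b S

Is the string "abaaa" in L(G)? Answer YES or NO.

Convert to CNF:
  S -> S T1 | T1 A | T1 B | a
  A -> S T0 | T1 T1
  B -> T0 S | a | b
  T0 -> b
  T1 -> a

Fill CYK table bottom-up:
  cell(0,0) a: {B,S,T1}  orig:{B,S}
  cell(1,1) b: {B,T0}  orig:{B}
  cell(2,2) a: {B,S,T1}  orig:{B,S}
  cell(3,3) a: {B,S,T1}  orig:{B,S}
  cell(4,4) a: {B,S,T1}  orig:{B,S}
  cell(0,1) ab: {A,S}
  cell(1,2) ba: {B}
  cell(2,3) aa: {A,S}
  cell(3,4) aa: {A,S}
  cell(0,2) aba: {S}
  cell(1,3) baa: {B}
  cell(2,4) aaa: {S}
  cell(0,3) abaa: {S}
  cell(1,4) baaa: {B}
  cell(0,4) abaaa: {S}

S ∈ T[0,4] ⇒ YES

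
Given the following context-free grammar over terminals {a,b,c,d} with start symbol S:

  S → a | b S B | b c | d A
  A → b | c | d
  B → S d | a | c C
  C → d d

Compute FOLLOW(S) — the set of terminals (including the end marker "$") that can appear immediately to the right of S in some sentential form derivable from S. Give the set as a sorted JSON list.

Compute FIRST by fixpoint:
round 1:
  A via A→b: +{b}
  A via A→c: +{c}
  A via A→d: +{d}
  B via B→a: +{a}
  B via B→c C: +{c}
  C via C→d d: +{d}
  S via S→a: +{a}
  S via S→b S B: +{b}
  S via S→d A: +{d}
  FIRST(S)={a,b,d}  FIRST(A)={b,c,d}  FIRST(B)={a,c}  FIRST(C)={d}
round 2:
  B via B→S d: +{b,d}
  FIRST(S)={a,b,d}  FIRST(A)={b,c,d}  FIRST(B)={a,b,c,d}  FIRST(C)={d}
round 3: — fixpoint
  FIRST(S)={a,b,d}  FIRST(A)={b,c,d}  FIRST(B)={a,b,c,d}  FIRST(C)={d}

FOLLOW iteration:
initialize: $ ∈ FOLLOW(S)
[1]
  B→S d: FOLLOW(S) ⊇ FIRST(d) = {d}; new: +{d}
  S→b S B: FOLLOW(S) ⊇ FIRST(B) = {a,b,c,d}; new: +{a,b,c}
  S→b S B: FOLLOW(B) ⊇ FOLLOW(S) ⊇ {$,a,b,c,d}; new: +{$,a,b,c,d}
  S→d A: FOLLOW(A) ⊇ FOLLOW(S) ⊇ {$,a,b,c,d}; new: +{$,a,b,c,d}
  FOLLOW(S)={$,a,b,c,d}  FOLLOW(A)={$,a,b,c,d}  FOLLOW(B)={$,a,b,c,d}  FOLLOW(C)={}
[2]
  B→c C: FOLLOW(C) ⊇ FOLLOW(B) ⊇ {$,a,b,c,d}; new: +{$,a,b,c,d}
  FOLLOW(S)={$,a,b,c,d}  FOLLOW(A)={$,a,b,c,d}  FOLLOW(B)={$,a,b,c,d}  FOLLOW(C)={$,a,b,c,d}
[3] done
  FOLLOW(S)={$,a,b,c,d}  FOLLOW(A)={$,a,b,c,d}  FOLLOW(B)={$,a,b,c,d}  FOLLOW(C)={$,a,b,c,d}

FOLLOW(S) = ["$", "a", "b", "c", "d"]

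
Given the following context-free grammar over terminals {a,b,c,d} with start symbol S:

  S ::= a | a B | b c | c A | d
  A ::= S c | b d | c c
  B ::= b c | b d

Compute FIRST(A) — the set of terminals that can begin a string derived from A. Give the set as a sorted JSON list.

FIRST iteration:
[1]
  A via A→b d: +{b}
  A via A→c c: +{c}
  B via B→b c: +{b}
  S via S→a: +{a}
  S via S→b c: +{b}
  S via S→c A: +{c}
  S via S→d: +{d}
  FIRST(S)={a,b,c,d}  FIRST(A)={b,c}  FIRST(B)={b}
[2]
  A via A→S c: +{a,d}
  FIRST(S)={a,b,c,d}  FIRST(A)={a,b,c,d}  FIRST(B)={b}
[3] (stable)
  FIRST(S)={a,b,c,d}  FIRST(A)={a,b,c,d}  FIRST(B)={b}

FIRST(A) = ["a", "b", "c", "d"]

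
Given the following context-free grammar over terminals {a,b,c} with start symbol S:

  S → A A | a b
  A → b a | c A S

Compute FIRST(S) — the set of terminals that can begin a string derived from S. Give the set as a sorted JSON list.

FIRST sets, iterate to fixpoint:
[1]
  A via A→b a: +{b}
  A via A→c A S: +{c}
  S via S→A A: +{b,c}
  S via S→a b: +{a}
  FIRST[S]={a,b,c}  FIRST[A]={b,c}
[2] (stable)
  FIRST[S]={a,b,c}  FIRST[A]={b,c}

FIRST(S) = ["a", "b", "c"]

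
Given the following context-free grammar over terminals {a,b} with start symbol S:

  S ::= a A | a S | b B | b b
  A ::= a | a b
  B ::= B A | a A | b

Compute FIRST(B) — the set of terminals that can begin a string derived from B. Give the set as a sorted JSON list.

FIRST iteration:
round 1:
  A via A→a: +{a}
  B via B→a A: +{a}
  B via B→b: +{b}
  S via S→a A: +{a}
  S via S→b B: +{b}
  FIRST(S)={a,b}  FIRST(A)={a}  FIRST(B)={a,b}
round 2: (no change)
  FIRST(S)={a,b}  FIRST(A)={a}  FIRST(B)={a,b}

FIRST(B) = ["a", "b"]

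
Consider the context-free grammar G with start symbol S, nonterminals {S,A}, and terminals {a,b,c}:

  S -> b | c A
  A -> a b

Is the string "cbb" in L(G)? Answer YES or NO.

Convert to CNF:
  S -> T2 A | b
  A -> T0 T1
  T0 -> a
  T1 -> b
  T2 -> c

CYK fill:
  [0..0]={T2}  "c"  orig:{}
  [1..1]={S,T1}  "b"  orig:{S}
  [2..2]={S,T1}  "b"  orig:{S}
  [0..1]=∅  "cb"
  [1..2]=∅  "bb"
  [0..2]=∅  "cbb"

S ∉ T[0,2] ⇒ NO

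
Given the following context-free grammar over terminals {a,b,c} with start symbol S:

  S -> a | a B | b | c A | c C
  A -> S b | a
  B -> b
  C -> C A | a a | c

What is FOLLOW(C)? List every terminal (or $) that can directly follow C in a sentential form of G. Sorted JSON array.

FIRST iteration:
[1]
  A via A→a: +{a}
  B via B→b: +{b}
  C via C→a a: +{a}
  C via C→c: +{c}
  S via S→a: +{a}
  S via S→b: +{b}
  S via S→c A: +{c}
  FIRST[S]={a,b,c}  FIRST[A]={a}  FIRST[B]={b}  FIRST[C]={a,c}
[2]
  A via A→S b: +{b,c}
  FIRST[S]={a,b,c}  FIRST[A]={a,b,c}  FIRST[B]={b}  FIRST[C]={a,c}
[3] (no change)
  FIRST[S]={a,b,c}  FIRST[A]={a,b,c}  FIRST[B]={b}  FIRST[C]={a,c}

FOLLOW iteration:
initialize: $ ∈ FOLLOW(S)
iter 1:
  A→S b: FOLLOW(S) ⊇ FIRST(b) = {b}; new: +{b}
  C→C A: FOLLOW(C) ⊇ FIRST(A) = {a,b,c}; new: +{a,b,c}
  C→C A: FOLLOW(A) ⊇ FOLLOW(C) ⊇ {a,b,c}; new: +{a,b,c}
  S→a B: FOLLOW(B) ⊇ FOLLOW(S) ⊇ {$,b}; new: +{$,b}
  S→c A: FOLLOW(A) ⊇ FOLLOW(S) ⊇ {$,b}; new: +{$}
  S→c C: FOLLOW(C) ⊇ FOLLOW(S) ⊇ {$,b}; new: +{$}
  FOLLOW(S)={$,b}  FOLLOW(A)={$,a,b,c}  FOLLOW(B)={$,b}  FOLLOW(C)={$,a,b,c}
iter 2: done
  FOLLOW(S)={$,b}  FOLLOW(A)={$,a,b,c}  FOLLOW(B)={$,b}  FOLLOW(C)={$,a,b,c}

FOLLOW(C) = ["$", "a", "b", "c"]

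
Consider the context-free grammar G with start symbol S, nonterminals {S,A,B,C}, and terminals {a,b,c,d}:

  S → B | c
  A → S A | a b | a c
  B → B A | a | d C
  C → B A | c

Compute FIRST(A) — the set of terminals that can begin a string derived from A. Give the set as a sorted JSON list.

FIRST sets, iterate to fixpoint:
iter 1:
  A via A→a b: +{a}
  B via B→a: +{a}
  B via B→d C: +{d}
  C via C→B A: +{a,d}
  C via C→c: +{c}
  S via S→B: +{a,d}
  S via S→c: +{c}
  FIRST(S)={a,c,d}  FIRST(A)={a}  FIRST(B)={a,d}  FIRST(C)={a,c,d}
iter 2:
  A via A→S A: +{c,d}
  FIRST(S)={a,c,d}  FIRST(A)={a,c,d}  FIRST(B)={a,d}  FIRST(C)={a,c,d}
iter 3: done
  FIRST(S)={a,c,d}  FIRST(A)={a,c,d}  FIRST(B)={a,d}  FIRST(C)={a,c,d}

FIRST(A) = ["a", "c", "d"]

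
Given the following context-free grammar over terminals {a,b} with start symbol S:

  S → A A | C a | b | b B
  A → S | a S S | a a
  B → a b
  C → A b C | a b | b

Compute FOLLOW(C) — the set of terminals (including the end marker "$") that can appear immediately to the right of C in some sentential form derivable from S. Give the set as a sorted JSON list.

FIRST iteration:
pass 1:
  A via A→a S S: +{a}
  B via B→a b: +{a}
  C via C→A b C: +{a}
  C via C→b: +{b}
  S via S→A A: +{a}
  S via S→C a: +{b}
  FIRST[S]={a,b}  FIRST[A]={a}  FIRST[B]={a}  FIRST[C]={a,b}
pass 2:
  A via A→S: +{b}
  FIRST[S]={a,b}  FIRST[A]={a,b}  FIRST[B]={a}  FIRST[C]={a,b}
pass 3: done
  FIRST[S]={a,b}  FIRST[A]={a,b}  FIRST[B]={a}  FIRST[C]={a,b}

FOLLOW sets:
initialize: $ ∈ FOLLOW(S)
pass 1:
  A→a S S: FOLLOW(S) ⊇ FIRST(S) = {a,b}; new: +{a,b}
  C→A b C: FOLLOW(A) ⊇ FIRST(b) = {b}; new: +{b}
  S→A A: FOLLOW(A) ⊇ FIRST(A) = {a,b}; new: +{a}
  S→A A: FOLLOW(A) ⊇ FOLLOW(S) ⊇ {$,a,b}; new: +{$}
  S→C a: FOLLOW(C) ⊇ FIRST(a) = {a}; new: +{a}
  S→b B: FOLLOW(B) ⊇ FOLLOW(S) ⊇ {$,a,b}; new: +{$,a,b}
  FOLLOW(S)={$,a,b}  FOLLOW(A)={$,a,b}  FOLLOW(B)={$,a,b}  FOLLOW(C)={a}
pass 2: done
  FOLLOW(S)={$,a,b}  FOLLOW(A)={$,a,b}  FOLLOW(B)={$,a,b}  FOLLOW(C)={a}

FOLLOW(C) = ["a"]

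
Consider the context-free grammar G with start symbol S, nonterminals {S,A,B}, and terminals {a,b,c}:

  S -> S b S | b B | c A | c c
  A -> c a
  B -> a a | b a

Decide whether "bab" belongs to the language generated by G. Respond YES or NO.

Convert to CNF:
  S -> S X3 | T0 A | T0 T0 | T2 B
  A -> T0 T1
  B -> T1 T1 | T2 T1
  T0 -> c
  T1 -> a
  T2 -> b
  X3 -> T2 S

CYK fill:
  [0..0]={T2}  "b"  orig:{}
  [1..1]={T1}  "a"  orig:{}
  [2..2]={T2}  "b"  orig:{}
  [0..1]={B}  "ba"
  [1..2]=∅  "ab"
  [0..2]=∅  "bab"

S ∉ T[0,2] ⇒ NO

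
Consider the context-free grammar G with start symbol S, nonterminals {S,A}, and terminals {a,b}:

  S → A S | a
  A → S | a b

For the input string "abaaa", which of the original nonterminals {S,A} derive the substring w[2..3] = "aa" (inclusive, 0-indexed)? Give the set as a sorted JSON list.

Convert to CNF:
  S -> A S | a
  A -> A S | T0 T1 | a
  T0 -> a
  T1 -> b

Fill CYK table bottom-up (cells [i..j] with 2 ≤ i ≤ j ≤ 3 only):
  T[2,2] 'a' = {A,S,T0}  orig:{A,S}
  T[3,3] 'a' = {A,S,T0}  orig:{A,S}
  T[2,3] 'aa' = {A,S}

Original NTs in T[2,3] deriving "aa": ["A", "S"]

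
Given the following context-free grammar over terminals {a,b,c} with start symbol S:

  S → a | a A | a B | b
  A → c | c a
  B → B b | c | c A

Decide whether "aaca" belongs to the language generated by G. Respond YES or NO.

CNF form of G:
  S -> T1 A | T1 B | a | b
  A -> T0 T1 | c
  B -> B T2 | T0 A | c
  T0 -> c
  T1 -> a
  T2 -> b

CYK table (by increasing span):
  cell(0,0) a: {S,T1}  orig:{S}
  cell(1,1) a: {S,T1}  orig:{S}
  cell(2,2) c: {A,B,T0}  orig:{A,B}
  cell(3,3) a: {S,T1}  orig:{S}
  cell(0,1) aa: ∅
  cell(1,2) ac: {S}
  cell(2,3) ca: {A}
  cell(0,2) aac: ∅
  cell(1,3) aca: {S}
  cell(0,3) aaca: ∅

S ∉ T[0,3] ⇒ NO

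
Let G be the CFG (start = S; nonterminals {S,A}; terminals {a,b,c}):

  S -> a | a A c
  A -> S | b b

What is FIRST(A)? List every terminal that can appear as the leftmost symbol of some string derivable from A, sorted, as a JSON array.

FIRST iteration:
iter 1:
  A via A→b b: +{b}
  S via S→a: +{a}
  FIRST[S]={a}  FIRST[A]={b}
iter 2:
  A via A→S: +{a}
  FIRST[S]={a}  FIRST[A]={a,b}
iter 3: (stable)
  FIRST[S]={a}  FIRST[A]={a,b}

FIRST(A) = ["a", "b"]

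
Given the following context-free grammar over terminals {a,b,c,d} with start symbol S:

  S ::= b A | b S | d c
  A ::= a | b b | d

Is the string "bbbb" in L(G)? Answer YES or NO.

CNF form of G:
  S -> T0 A | T0 S | T1 T2
  A -> T0 T0 | a | d
  T0 -> b
  T1 -> d
  T2 -> c

Fill CYK table bottom-up:
  [0..0]={T0}  "b"  orig:{}
  [1..1]={T0}  "b"  orig:{}
  [2..2]={T0}  "b"  orig:{}
  [3..3]={T0}  "b"  orig:{}
  [0..1]={A}  "bb"
  [1..2]={A}  "bb"
  [2..3]={A}  "bb"
  [0..2]={S}  "bbb"
  [1..3]={S}  "bbb"
  [0..3]={S}  "bbbb"

S ∈ T[0,3] ⇒ YES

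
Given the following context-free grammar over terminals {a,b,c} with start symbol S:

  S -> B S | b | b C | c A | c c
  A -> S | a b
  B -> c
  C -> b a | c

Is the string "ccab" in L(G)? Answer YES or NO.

Convert to CNF:
  S -> B S | T1 C | T2 A | T2 T2 | b
  A -> B S | T0 T1 | T1 C | T2 A | T2 T2 | b
  B -> c
  C -> T1 T0 | c
  T0 -> a
  T1 -> b
  T2 -> c

CYK fill:
  cell(0,0) c: {B,C,T2}  orig:{B,C}
  cell(1,1) c: {B,C,T2}  orig:{B,C}
  cell(2,2) a: {T0}  orig:{}
  cell(3,3) b: {A,S,T1}  orig:{A,S}
  cell(0,1) cc: {A,S}
  cell(1,2) ca: ∅
  cell(2,3) ab: {A}
  cell(0,2) cca: ∅
  cell(1,3) cab: {A,S}
  cell(0,3) ccab: {A,S}

S ∈ T[0,3] ⇒ YES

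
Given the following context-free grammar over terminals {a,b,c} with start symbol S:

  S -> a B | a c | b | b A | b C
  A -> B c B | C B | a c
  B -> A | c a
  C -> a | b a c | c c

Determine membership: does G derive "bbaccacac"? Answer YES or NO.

Convert to CNF:
  S -> T1 B | T1 T0 | T2 A | T2 C | b
  A -> B X3 | C B | T1 T0
  B -> B X4 | C B | T0 T1 | T1 T0
  C -> T0 T0 | T2 X5 | a
  T0 -> c
  T1 -> a
  T2 -> b
  X3 -> T0 B
  X4 -> T0 B
  X5 -> T1 T0

Fill CYK table bottom-up:
  cell(0,0) b: {S,T2}  orig:{S}
  cell(1,1) b: {S,T2}  orig:{S}
  cell(2,2) a: {C,T1}  orig:{C}
  cell(3,3) c: {T0}  orig:{}
  cell(4,4) c: {T0}  orig:{}
  cell(5,5) a: {C,T1}  orig:{C}
  cell(6,6) c: {T0}  orig:{}
  cell(7,7) a: {C,T1}  orig:{C}
  cell(8,8) c: {T0}  orig:{}
  cell(0,1) bb: ∅
  cell(1,2) ba: {S}
  cell(2,3) ac: {A,B,S,X5}  orig:{A,B,S}
  cell(3,4) cc: {C}
  cell(4,5) ca: {B}
  cell(5,6) ac: {A,B,S,X5}  orig:{A,B,S}
  cell(6,7) ca: {B}
  cell(7,8) ac: {A,B,S,X5}  orig:{A,B,S}
  cell(0,2) bba: ∅
  cell(1,3) bac: {C,S}
  cell(2,4) acc: ∅
  cell(3,5) cca: {X3,X4}  orig:{}
  cell(4,6) cac: {X3,X4}  orig:{}
  cell(5,7) aca: {A,B,S}
  cell(6,8) cac: {X3,X4}  orig:{}
  cell(0,3) bbac: {S}
  cell(1,4) bacc: ∅
  cell(2,5) acca: ∅
  cell(3,6) ccac: {A,B}
  cell(4,7) caca: {X3,X4}  orig:{}
  cell(5,8) acac: ∅
  cell(0,4) bbacc: ∅
  cell(1,5) bacca: {A,B}
  cell(2,6) accac: {A,B,S}
  cell(3,7) ccaca: {A,B}
  cell(4,8) cacac: {A,B}
  cell(0,5) bbacca: {S}
  cell(1,6) baccac: {S}
  cell(2,7) accaca: {A,B,S}
  cell(3,8) ccacac: {X3,X4}  orig:{}
  cell(0,6) bbaccac: ∅
  cell(1,7) baccaca: {S}
  cell(2,8) accacac: ∅
  cell(0,7) bbaccaca: ∅
  cell(1,8) baccacac: {A,B}
  cell(0,8) bbaccacac: {S}

S ∈ T[0,8] ⇒ YES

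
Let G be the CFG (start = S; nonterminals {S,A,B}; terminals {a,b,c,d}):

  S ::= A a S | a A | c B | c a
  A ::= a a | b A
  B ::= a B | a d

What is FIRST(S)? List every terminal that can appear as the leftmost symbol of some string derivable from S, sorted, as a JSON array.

Compute FIRST by fixpoint:
iter 1:
  A via A→a a: +{a}
  A via A→b A: +{b}
  B via B→a B: +{a}
  S via S→A a S: +{a,b}
  S via S→c B: +{c}
  FIRST[S]={a,b,c}  FIRST[A]={a,b}  FIRST[B]={a}
iter 2: done
  FIRST[S]={a,b,c}  FIRST[A]={a,b}  FIRST[B]={a}

FIRST(S) = ["a", "b", "c"]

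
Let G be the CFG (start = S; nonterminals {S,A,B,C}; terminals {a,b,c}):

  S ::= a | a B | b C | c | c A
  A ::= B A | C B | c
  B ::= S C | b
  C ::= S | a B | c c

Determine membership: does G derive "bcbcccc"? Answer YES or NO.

Convert to CNF:
  S -> T0 B | T1 C | T2 A | a | c
  A -> B A | C B | c
  B -> S C | b
  C -> T0 B | T1 C | T2 A | T2 T2 | a | c
  T0 -> a
  T1 -> b
  T2 -> c

CYK table (by increasing span):
  T[0,0] 'b' = {B,T1}  orig:{B}
  T[1,1] 'c' = {A,C,S,T2}  orig:{A,C,S}
  T[2,2] 'b' = {B,T1}  orig:{B}
  T[3,3] 'c' = {A,C,S,T2}  orig:{A,C,S}
  T[4,4] 'c' = {A,C,S,T2}  orig:{A,C,S}
  T[5,5] 'c' = {A,C,S,T2}  orig:{A,C,S}
  T[6,6] 'c' = {A,C,S,T2}  orig:{A,C,S}
  T[0,1] 'bc' = {A,C,S}
  T[1,2] 'cb' = {A}
  T[2,3] 'bc' = {A,C,S}
  T[3,4] 'cc' = {B,C,S}
  T[4,5] 'cc' = {B,C,S}
  T[5,6] 'cc' = {B,C,S}
  T[0,2] 'bcb' = {A}
  T[1,3] 'cbc' = {B,C,S}
  T[2,4] 'bcc' = {B,C,S}
  T[3,5] 'ccc' = {A,B}
  T[4,6] 'ccc' = {A,B}
  T[0,3] 'bcbc' = {B,C,S}
  T[1,4] 'cbcc' = {A,B}
  T[2,5] 'bccc' = {A,B}
  T[3,6] 'cccc' = {A,B,C,S}
  T[0,4] 'bcbcc' = {A,B}
  T[1,5] 'cbccc' = {A,B,C,S}
  T[2,6] 'bcccc' = {A,B,C,S}
  T[0,5] 'bcbccc' = {A,B,C,S}
  T[1,6] 'cbcccc' = {A,B,C,S}
  T[0,6] 'bcbcccc' = {A,B,C,S}

S ∈ T[0,6] ⇒ YES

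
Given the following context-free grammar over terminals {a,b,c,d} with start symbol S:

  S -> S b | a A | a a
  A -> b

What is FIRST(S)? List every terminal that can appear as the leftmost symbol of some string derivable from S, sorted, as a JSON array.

FIRST iteration:
iter 1:
  A via A→b: +{b}
  S via S→a A: +{a}
  FIRST[S]={a}  FIRST[A]={b}
iter 2: — fixpoint
  FIRST[S]={a}  FIRST[A]={b}

FIRST(S) = ["a"]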